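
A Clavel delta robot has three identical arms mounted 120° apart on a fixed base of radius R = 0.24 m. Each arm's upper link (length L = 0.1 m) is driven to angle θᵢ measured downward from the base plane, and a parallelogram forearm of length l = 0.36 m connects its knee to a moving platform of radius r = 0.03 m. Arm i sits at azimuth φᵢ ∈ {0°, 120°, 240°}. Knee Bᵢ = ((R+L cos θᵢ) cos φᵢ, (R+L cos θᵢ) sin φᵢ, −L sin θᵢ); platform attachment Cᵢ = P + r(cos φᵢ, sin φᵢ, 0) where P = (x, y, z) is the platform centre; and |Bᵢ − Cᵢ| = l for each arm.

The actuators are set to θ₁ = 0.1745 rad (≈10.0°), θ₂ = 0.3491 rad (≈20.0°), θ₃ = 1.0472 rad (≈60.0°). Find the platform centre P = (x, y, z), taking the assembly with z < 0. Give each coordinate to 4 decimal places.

arm 1 at φ=0.0°: (R−r)+L cos θ1 = 0.3085;  centre 1 = (0.3085, 0.0000, -0.0174)
centre 2 = (0.3040·cos120.0°, 0.3040·sin120.0°, -0.0342) = (-0.1520, 0.2632, -0.0342)
arm 3 at φ=240.0°: (R−r)+L cos θ3 = 0.2600;  centre 3 = (-0.1300, -0.2252, -0.0866)
subtract pairs → two planes through P
plane₁₂: -0.9209x+0.5265y+-0.0337z = -0.0019
Cramer: x(z) = 0.0132-0.1005z;  y(z) = 0.0195-0.1118z
quadratic in z: (1.0226)z²+(0.0897)z+(-0.0417)=0, √Δ=0.4228 → z ∈ {-0.2506, 0.1629}; z = -0.2506 (taking z<0)
x = 0.0384, y = 0.0475

(0.0384, 0.0475, -0.2506)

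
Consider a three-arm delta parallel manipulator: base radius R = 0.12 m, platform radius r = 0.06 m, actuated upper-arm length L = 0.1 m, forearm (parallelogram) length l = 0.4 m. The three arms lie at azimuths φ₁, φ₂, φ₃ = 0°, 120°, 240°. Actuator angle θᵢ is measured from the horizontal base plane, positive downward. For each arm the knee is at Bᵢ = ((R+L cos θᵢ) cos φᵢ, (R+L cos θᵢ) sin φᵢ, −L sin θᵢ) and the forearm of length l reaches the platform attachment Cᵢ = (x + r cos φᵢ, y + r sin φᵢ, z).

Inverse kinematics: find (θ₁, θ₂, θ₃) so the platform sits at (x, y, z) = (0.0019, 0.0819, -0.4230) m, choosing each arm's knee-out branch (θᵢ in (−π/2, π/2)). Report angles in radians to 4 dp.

θ₁ = 0.6109, θ₂ = 0.3495, θ₃ = 0.8728

rotate P by −φ1: (0.0019, 0.0819, -0.4230)
  A cos θ + B sin θ = C:  0.0581·cos θ + -0.4230·sin θ = -0.1951
  √(A²+B²)=0.4270;  θ1 = -1.4343+2.0452 ≈ 0.6109
rotate P by −φ2: (0.0700, -0.0426, -0.4230)
  A=-0.0100, B=-0.4230, C=(l²−L²−A²−y'²−z²)/(2L)=-0.1542
  γ=atan2(-0.4230,-0.0100)=-1.5944;  ψ=arccos(-0.3645)=1.9439;  θ2=γ+ψ≈0.3495
arm 3 (φ=240.0°): x'=-0.0719, y'=-0.0393
  A cos θ + B sin θ = C:  0.1319·cos θ + -0.4230·sin θ = -0.2393
  √(A²+B²)=0.4431;  θ3 = -1.2686+2.1414 ≈ 0.8728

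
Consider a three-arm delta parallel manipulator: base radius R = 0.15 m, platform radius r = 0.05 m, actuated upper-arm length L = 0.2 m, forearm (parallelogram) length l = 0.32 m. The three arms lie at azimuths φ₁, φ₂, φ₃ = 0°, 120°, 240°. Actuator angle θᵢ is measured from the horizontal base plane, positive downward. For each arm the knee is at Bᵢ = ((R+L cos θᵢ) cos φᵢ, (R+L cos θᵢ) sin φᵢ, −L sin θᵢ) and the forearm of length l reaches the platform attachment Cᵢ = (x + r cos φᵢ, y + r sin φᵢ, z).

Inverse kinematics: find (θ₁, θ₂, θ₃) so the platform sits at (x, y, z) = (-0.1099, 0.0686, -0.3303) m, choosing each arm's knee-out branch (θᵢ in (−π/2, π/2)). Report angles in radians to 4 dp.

rotate P by −φ1: (-0.1099, 0.0686, -0.3303)
  e−x'=0.2099;  (l²−L²−(e−x')²−y'²−z²)/2L = -0.2387
  √(A²+B²)=0.3914;  θ1 = -1.0047+2.2266 ≈ 1.2219
rotate P by −φ2: (0.1144, 0.0609, -0.3303)
  A cos θ + B sin θ = C:  -0.0144·cos θ + -0.3303·sin θ = -0.1265
  θ2 = atan2(B,A) + arccos(C/0.3306) = 0.3493
φ3=240.0° → target in arm frame (-0.0045, -0.1295)
  A=0.1045, B=-0.3303, C=(l²−L²−A²−y'²−z²)/(2L)=-0.1859
  γ=atan2(-0.3303,0.1045)=-1.2645;  ψ=arccos(-0.5367)=2.1373;  θ3=γ+ψ≈0.8729

θ₁ = 1.2219, θ₂ = 0.3493, θ₃ = 0.8729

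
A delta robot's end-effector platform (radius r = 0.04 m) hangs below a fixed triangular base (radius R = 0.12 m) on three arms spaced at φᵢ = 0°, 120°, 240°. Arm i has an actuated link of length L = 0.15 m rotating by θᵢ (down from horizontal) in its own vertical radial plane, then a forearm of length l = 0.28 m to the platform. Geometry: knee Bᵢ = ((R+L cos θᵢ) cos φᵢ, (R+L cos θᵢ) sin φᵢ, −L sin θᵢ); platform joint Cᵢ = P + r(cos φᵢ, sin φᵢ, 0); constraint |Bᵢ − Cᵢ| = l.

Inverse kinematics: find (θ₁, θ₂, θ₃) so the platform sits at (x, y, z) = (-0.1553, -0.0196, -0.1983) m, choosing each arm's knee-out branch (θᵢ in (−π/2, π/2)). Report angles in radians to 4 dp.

arm 1 (φ=0.0°): x'=-0.1553, y'=-0.0196
  A cos θ + B sin θ = C:  0.2353·cos θ + -0.1983·sin θ = -0.1306
  √(A²+B²)=0.3077;  θ1 = -0.7003+2.0090 ≈ 1.3088
arm 2 (φ=120.0°): x'=0.0607, y'=0.1443
  A=0.0193, B=-0.1983, C=(l²−L²−A²−y'²−z²)/(2L)=-0.0154
  γ=atan2(-0.1983,0.0193)=-1.4737;  ψ=arccos(-0.0772)=1.6481;  θ2=γ+ψ≈0.1745
rotate P by −φ3: (0.0946, -0.1247, -0.1983)
  A=-0.0146, B=-0.1983, C=(l²−L²−A²−y'²−z²)/(2L)=0.0027
  θ3 = atan2(B,A) + arccos(C/0.1988) = -0.0873

θ₁ = 1.3088, θ₂ = 0.1745, θ₃ = -0.0873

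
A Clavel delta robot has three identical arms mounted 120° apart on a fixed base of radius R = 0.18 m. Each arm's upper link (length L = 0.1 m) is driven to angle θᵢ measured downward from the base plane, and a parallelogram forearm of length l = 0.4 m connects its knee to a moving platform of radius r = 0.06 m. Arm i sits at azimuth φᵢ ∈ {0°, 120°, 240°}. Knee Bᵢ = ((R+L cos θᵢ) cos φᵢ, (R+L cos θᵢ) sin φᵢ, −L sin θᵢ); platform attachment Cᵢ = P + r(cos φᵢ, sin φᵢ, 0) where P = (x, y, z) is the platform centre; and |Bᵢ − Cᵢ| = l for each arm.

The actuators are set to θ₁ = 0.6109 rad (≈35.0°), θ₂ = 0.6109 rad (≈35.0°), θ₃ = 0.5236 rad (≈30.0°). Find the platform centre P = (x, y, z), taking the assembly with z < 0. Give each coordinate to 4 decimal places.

(-0.0057, -0.0099, -0.3991)

φ1=0.0°: virtual centre (0.2019, 0.0000, -0.0574), radius l
arm 2 at φ=120.0°: e+L cos θ2 = 0.2019;  O2 = (-0.1010, 0.1749, -0.0574)
O3 = (0.2066·cos240.0°, 0.2066·sin240.0°, -0.0500) = (-0.1033, -0.1789, -0.0500)
subtract pairs → two planes through P
plane₁₂: -0.6057x+0.3497y+0.0000z = 0.0000
Cramer: x(z) = -0.0009+0.0120z;  y(z) = -0.0016+0.0207z
sphere 1 gives Az²+Bz+C=0 with A=1.0006, B=0.1098, C=-0.1156;  B²−4AC=0.4746;  roots -0.3991, 0.2894;  negative root z = -0.3991
x = -0.0057, y = -0.0099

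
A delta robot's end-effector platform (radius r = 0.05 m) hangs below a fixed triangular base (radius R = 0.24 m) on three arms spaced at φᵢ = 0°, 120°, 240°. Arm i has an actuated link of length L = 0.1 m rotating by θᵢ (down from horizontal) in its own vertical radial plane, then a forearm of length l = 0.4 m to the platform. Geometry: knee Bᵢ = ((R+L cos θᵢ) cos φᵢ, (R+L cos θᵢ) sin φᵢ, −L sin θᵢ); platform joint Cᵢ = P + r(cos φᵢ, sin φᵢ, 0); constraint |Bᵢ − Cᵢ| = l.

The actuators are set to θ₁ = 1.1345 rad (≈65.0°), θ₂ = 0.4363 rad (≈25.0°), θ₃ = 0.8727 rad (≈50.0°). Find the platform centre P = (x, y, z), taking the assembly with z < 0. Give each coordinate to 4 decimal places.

φ1=0.0°: virtual centre (0.2323, 0.0000, -0.0906), radius l
S2 = (0.2806·cos120.0°, 0.2806·sin120.0°, -0.0423) = (-0.1403, 0.2430, -0.0423)
S3 = (0.2543·cos240.0°, 0.2543·sin240.0°, -0.0766) = (-0.1271, -0.2202, -0.0766)
subtract pairs → two planes through P
plane₁₂: -0.7451x+0.4861y+0.0967z = 0.0184
Cramer: x(z) = -0.0180+0.0830z;  y(z) = 0.0103-0.0718z
sphere 1 gives Az²+Bz+C=0 with A=1.0120, B=0.1382, C=-0.0891;  B²−4AC=0.3797;  roots -0.3727, 0.2361;  negative root z = -0.3727
x = -0.0489, y = 0.0371

(-0.0489, 0.0371, -0.3727)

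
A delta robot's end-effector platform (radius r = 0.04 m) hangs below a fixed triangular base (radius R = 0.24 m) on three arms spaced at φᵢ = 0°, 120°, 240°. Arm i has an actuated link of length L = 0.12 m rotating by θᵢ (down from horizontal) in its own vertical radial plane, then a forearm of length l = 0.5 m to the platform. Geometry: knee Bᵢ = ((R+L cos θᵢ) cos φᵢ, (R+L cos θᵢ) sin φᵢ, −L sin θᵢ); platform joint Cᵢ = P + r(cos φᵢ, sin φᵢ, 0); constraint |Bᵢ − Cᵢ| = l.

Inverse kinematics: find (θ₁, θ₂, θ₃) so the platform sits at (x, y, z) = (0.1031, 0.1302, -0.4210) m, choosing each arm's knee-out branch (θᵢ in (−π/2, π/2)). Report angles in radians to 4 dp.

φ1=0.0° → target in arm frame (0.1031, 0.1302)
  A cos θ + B sin θ = C:  0.0969·cos θ + -0.4210·sin θ = 0.1334
  √(A²+B²)=0.4320;  θ1 = -1.3446+1.2569 ≈ -0.0877
rotate P by −φ2: (0.0612, -0.1544, -0.4210)
  A=0.1388, B=-0.4210, C=(l²−L²−A²−y'²−z²)/(2L)=0.0636
  √(A²+B²)=0.4433;  θ2 = -1.2523+1.4269 ≈ 0.1745
rotate P by −φ3: (-0.1643, 0.0242, -0.4210)
  A cos θ + B sin θ = C:  0.3643·cos θ + -0.4210·sin θ = -0.3123
  √(A²+B²)=0.5567;  θ3 = -0.8575+2.1663 ≈ 1.3088

θ₁ = -0.0877, θ₂ = 0.1745, θ₃ = 1.3088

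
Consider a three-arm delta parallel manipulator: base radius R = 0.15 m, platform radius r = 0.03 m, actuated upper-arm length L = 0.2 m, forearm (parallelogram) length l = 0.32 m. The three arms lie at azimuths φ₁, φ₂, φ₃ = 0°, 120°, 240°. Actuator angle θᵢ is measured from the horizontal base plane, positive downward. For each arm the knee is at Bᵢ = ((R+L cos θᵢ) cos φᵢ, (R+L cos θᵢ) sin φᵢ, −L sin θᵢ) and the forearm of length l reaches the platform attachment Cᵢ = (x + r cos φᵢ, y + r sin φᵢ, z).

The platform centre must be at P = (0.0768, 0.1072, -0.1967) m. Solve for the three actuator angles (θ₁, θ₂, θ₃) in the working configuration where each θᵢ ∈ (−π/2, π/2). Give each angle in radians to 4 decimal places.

θ₁ = 0.0873, θ₂ = 0.2616, θ₃ = 1.2218

φ1=0.0° → target in arm frame (0.0768, 0.1072)
  A cos θ + B sin θ = C:  0.0432·cos θ + -0.1967·sin θ = 0.0259
  √(A²+B²)=0.2014;  θ1 = -1.3546+1.4419 ≈ 0.0873
φ2=120.0° → target in arm frame (0.0544, -0.1201)
  e−x'=0.0656;  (l²−L²−(e−x')²−y'²−z²)/2L = 0.0125
  θ2 = atan2(B,A) + arccos(C/0.2073) = 0.2616
φ3=240.0° → target in arm frame (-0.1312, 0.0129)
  A cos θ + B sin θ = C:  0.2512·cos θ + -0.1967·sin θ = -0.0989
  γ=atan2(-0.1967,0.2512)=-0.6642;  ψ=arccos(-0.3101)=1.8861;  θ3=γ+ψ≈1.2218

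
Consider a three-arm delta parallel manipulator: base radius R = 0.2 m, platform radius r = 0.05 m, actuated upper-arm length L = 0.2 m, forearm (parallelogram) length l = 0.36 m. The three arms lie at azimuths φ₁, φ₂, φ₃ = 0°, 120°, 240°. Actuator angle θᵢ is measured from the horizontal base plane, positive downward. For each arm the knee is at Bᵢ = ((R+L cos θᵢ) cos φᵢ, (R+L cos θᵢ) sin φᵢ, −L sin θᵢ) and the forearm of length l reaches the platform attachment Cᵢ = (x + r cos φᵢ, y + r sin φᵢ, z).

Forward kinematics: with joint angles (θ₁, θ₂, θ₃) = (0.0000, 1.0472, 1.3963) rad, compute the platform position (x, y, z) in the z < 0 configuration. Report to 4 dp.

φ1=0.0°: virtual centre (0.3500, 0.0000, 0.0000), radius l
φ2=120.0°: virtual centre (-0.1250, 0.2165, -0.1732), radius l
arm 3 at φ=240.0°: e+L cos θ3 = 0.1847;  S3 = (-0.0924, -0.1600, -0.1970)
subtract pairs → two planes through P
linear system: -0.9500x+0.4330y = -0.0300−-0.3464z; -0.8847x+-0.3199y = -0.0496−-0.3939z
det = 0.6870;  x = 0.0452+-0.4096z,  y = 0.0299+-0.0986z
quadratic in z: (1.1775)z²+(0.2438)z+(-0.0358)=0, √Δ=0.4776 → z ∈ {-0.3063, 0.0993}; z = -0.3063 (taking z<0)
x = 0.1707, y = 0.0601

(0.1707, 0.0601, -0.3063)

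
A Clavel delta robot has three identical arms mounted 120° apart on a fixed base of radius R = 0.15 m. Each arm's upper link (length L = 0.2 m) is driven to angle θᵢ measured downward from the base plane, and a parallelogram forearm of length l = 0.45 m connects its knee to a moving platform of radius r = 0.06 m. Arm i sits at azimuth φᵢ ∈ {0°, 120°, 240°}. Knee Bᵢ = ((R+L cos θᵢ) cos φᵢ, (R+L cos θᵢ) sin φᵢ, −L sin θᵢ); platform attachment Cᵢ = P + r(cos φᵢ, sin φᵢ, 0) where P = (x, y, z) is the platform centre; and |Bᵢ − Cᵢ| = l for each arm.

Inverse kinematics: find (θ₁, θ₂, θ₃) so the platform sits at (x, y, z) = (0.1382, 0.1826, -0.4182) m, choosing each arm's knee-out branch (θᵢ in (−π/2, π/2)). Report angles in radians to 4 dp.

rotate P by −φ1: (0.1382, 0.1826, -0.4182)
  A=-0.0482, B=-0.4182, C=(l²−L²−A²−y'²−z²)/(2L)=-0.1201
  θ1 = atan2(B,A) + arccos(C/0.4210) = 0.1747
φ2=120.0° → target in arm frame (0.0890, -0.2110)
  e−x'=0.0010;  (l²−L²−(e−x')²−y'²−z²)/2L = -0.1423
  γ=atan2(-0.4182,0.0010)=-1.5685;  ψ=arccos(-0.3402)=1.9179;  θ2=γ+ψ≈0.3494
arm 3 (φ=240.0°): x'=-0.2272, y'=0.0284
  A=0.3172, B=-0.4182, C=(l²−L²−A²−y'²−z²)/(2L)=-0.2846
  θ3 = atan2(B,A) + arccos(C/0.5249) = 1.2220

θ₁ = 0.1747, θ₂ = 0.3494, θ₃ = 1.2220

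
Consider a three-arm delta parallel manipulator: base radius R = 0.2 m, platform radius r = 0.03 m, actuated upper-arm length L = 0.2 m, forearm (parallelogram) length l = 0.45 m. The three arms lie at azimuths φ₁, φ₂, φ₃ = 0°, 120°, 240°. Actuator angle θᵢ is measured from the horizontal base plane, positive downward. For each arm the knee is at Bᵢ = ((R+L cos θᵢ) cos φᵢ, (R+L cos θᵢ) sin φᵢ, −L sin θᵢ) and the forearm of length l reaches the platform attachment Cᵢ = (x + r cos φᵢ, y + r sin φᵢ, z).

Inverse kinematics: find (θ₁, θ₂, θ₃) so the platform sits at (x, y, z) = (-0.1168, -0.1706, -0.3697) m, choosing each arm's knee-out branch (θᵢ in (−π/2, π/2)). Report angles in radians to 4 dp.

rotate P by −φ1: (-0.1168, -0.1706, -0.3697)
  A cos θ + B sin θ = C:  0.2868·cos θ + -0.3697·sin θ = -0.2138
  √(A²+B²)=0.4679;  θ1 = -0.9110+2.0454 ≈ 1.1344
rotate P by −φ2: (-0.0893, 0.1865, -0.3697)
  A cos θ + B sin θ = C:  0.2593·cos θ + -0.3697·sin θ = -0.1905
  θ2 = atan2(B,A) + arccos(C/0.4516) = 1.0472
φ3=240.0° → target in arm frame (0.2061, -0.0159)
  A cos θ + B sin θ = C:  -0.0361·cos θ + -0.3697·sin θ = 0.0607
  θ3 = atan2(B,A) + arccos(C/0.3715) = -0.2615

θ₁ = 1.1344, θ₂ = 1.0472, θ₃ = -0.2615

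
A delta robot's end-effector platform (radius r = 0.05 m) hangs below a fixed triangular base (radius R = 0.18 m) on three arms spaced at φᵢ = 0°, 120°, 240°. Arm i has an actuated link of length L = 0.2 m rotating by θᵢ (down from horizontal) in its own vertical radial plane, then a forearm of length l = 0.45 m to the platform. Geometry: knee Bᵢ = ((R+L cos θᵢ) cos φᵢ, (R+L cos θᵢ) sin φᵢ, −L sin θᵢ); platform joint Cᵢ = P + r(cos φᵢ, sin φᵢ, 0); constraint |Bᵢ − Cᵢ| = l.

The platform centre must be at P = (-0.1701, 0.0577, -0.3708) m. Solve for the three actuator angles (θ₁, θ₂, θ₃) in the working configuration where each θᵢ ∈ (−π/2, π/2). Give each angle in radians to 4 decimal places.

φ1=0.0° → target in arm frame (-0.1701, 0.0577)
  A=0.3001, B=-0.3708, C=(l²−L²−A²−y'²−z²)/(2L)=-0.1710
  √(A²+B²)=0.4770;  θ1 = -0.8904+1.9373 ≈ 1.0469
φ2=120.0° → target in arm frame (0.1350, 0.1185)
  e−x'=-0.0050;  (l²−L²−(e−x')²−y'²−z²)/2L = 0.0274
  γ=atan2(-0.3708,-0.0050)=-1.5843;  ψ=arccos(0.0738)=1.4969;  θ2=γ+ψ≈-0.0874
arm 3 (φ=240.0°): x'=0.0351, y'=-0.1762
  e−x'=0.0949;  (l²−L²−(e−x')²−y'²−z²)/2L = -0.0376
  γ=atan2(-0.3708,0.0949)=-1.3202;  ψ=arccos(-0.0982)=1.6692;  θ3=γ+ψ≈0.3490

θ₁ = 1.0469, θ₂ = -0.0874, θ₃ = 0.3490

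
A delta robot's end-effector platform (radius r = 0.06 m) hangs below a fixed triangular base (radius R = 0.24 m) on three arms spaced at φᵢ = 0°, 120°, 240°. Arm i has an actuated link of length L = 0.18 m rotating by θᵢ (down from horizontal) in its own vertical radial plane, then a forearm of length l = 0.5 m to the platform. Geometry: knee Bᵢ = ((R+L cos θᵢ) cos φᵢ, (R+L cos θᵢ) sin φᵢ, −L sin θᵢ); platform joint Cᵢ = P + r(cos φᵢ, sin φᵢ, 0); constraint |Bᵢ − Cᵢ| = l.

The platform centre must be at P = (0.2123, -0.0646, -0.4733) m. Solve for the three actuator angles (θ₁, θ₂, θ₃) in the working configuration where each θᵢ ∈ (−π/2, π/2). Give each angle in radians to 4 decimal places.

rotate P by −φ1: (0.2123, -0.0646, -0.4733)
  e−x'=-0.0323;  (l²−L²−(e−x')²−y'²−z²)/2L = -0.0323
  γ=atan2(-0.4733,-0.0323)=-1.6389;  ψ=arccos(-0.0681)=1.6389;  θ1=γ+ψ≈0.0000
φ2=120.0° → target in arm frame (-0.1621, -0.1516)
  A cos θ + B sin θ = C:  0.3421·cos θ + -0.4733·sin θ = -0.4067
  γ=atan2(-0.4733,0.3421)=-0.9449;  ψ=arccos(-0.6964)=2.3412;  θ2=γ+ψ≈1.3962
rotate P by −φ3: (-0.0502, 0.2162, -0.4733)
  A=0.2302, B=-0.4733, C=(l²−L²−A²−y'²−z²)/(2L)=-0.2948
  √(A²+B²)=0.5263;  θ3 = -1.1181+2.1653 ≈ 1.0472

θ₁ = 0.0000, θ₂ = 1.3962, θ₃ = 1.0472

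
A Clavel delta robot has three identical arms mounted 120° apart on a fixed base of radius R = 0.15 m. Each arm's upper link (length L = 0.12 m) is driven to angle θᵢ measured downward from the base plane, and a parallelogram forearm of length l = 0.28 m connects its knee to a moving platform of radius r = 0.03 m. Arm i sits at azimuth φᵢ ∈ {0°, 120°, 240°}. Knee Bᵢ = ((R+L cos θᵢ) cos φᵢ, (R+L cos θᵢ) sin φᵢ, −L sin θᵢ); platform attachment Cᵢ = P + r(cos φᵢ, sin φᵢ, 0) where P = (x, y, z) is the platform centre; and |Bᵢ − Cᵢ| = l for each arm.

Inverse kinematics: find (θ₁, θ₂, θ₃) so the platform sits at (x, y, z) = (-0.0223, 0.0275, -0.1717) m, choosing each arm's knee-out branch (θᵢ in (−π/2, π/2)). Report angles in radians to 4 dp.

θ₁ = 0.4368, θ₂ = -0.1746, θ₃ = 0.3491

arm 1 (φ=0.0°): x'=-0.0223, y'=0.0275
  A=0.1423, B=-0.1717, C=(l²−L²−A²−y'²−z²)/(2L)=0.0563
  γ=atan2(-0.1717,0.1423)=-0.8788;  ψ=arccos(0.2525)=1.3155;  θ1=γ+ψ≈0.4368
arm 2 (φ=120.0°): x'=0.0350, y'=0.0056
  e−x'=0.0850;  (l²−L²−(e−x')²−y'²−z²)/2L = 0.1136
  γ=atan2(-0.1717,0.0850)=-1.1110;  ψ=arccos(0.5927)=0.9363;  θ2=γ+ψ≈-0.1746
φ3=240.0° → target in arm frame (-0.0127, -0.0331)
  e−x'=0.1327;  (l²−L²−(e−x')²−y'²−z²)/2L = 0.0659
  γ=atan2(-0.1717,0.1327)=-0.9129;  ψ=arccos(0.3039)=1.2620;  θ3=γ+ψ≈0.3491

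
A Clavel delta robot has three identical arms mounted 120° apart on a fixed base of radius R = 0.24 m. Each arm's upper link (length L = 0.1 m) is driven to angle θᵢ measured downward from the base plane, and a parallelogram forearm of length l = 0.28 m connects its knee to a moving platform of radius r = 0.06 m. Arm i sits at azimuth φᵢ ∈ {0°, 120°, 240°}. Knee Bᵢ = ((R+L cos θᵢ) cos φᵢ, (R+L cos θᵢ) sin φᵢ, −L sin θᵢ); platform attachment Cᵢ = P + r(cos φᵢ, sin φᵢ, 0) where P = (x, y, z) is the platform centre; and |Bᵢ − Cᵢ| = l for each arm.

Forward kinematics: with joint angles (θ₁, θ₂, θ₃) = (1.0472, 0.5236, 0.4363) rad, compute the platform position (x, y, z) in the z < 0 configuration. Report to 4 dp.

S1 = (0.2300·cos0.0°, 0.2300·sin0.0°, -0.0866) = (0.2300, 0.0000, -0.0866)
φ2=120.0°: virtual centre (-0.1333, 0.2309, -0.0500), radius l
arm 3 at φ=240.0°: (R−r)+L cos θ3 = 0.2706;  S3 = (-0.1353, -0.2344, -0.0423)
subtract pairs → two planes through P
[-0.7266 0.4618 0.0732]·P = 0.0132;  [-0.7306 -0.4687 0.0887]·P = 0.0146
Cramer: x(z) = -0.0191+0.1110z;  y(z) = -0.0015+0.0162z
quadratic in z: (1.0126)z²+(0.1179)z+(-0.0089)=0, √Δ=0.2231 → z ∈ {-0.1684, 0.0520}; z = -0.1684 (taking z<0)
x = -0.0378, y = -0.0042

(-0.0378, -0.0042, -0.1684)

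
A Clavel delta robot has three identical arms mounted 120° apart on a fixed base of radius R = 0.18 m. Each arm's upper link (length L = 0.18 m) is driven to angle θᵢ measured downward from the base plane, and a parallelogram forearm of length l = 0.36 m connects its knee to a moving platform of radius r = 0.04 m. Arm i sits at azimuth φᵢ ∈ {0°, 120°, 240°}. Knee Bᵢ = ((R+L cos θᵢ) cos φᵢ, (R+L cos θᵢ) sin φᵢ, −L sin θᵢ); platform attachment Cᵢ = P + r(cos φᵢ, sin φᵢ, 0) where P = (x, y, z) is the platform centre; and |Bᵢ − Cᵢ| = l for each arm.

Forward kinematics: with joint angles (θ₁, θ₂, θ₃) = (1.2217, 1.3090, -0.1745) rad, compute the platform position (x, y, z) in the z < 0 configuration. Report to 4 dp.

(-0.0829, -0.1732, -0.3057)

φ1=0.0°: virtual centre (0.2016, 0.0000, -0.1691), radius l
S2 = (0.1866·cos120.0°, 0.1866·sin120.0°, -0.1739) = (-0.0933, 0.1616, -0.1739)
φ3=240.0°: virtual centre (-0.1586, -0.2748, 0.0313), radius l
subtract pairs → two planes through P
plane₁₂: -0.5897x+0.3232y+-0.0094z = -0.0042
det = 0.5569;  x = -0.0147+0.2233z,  y = -0.0397+0.4366z
sphere 1 gives Az²+Bz+C=0 with A=1.2405, B=0.2070, C=-0.0527;  B²−4AC=0.3041;  roots -0.3057, 0.1388;  negative root z = -0.3057
x = -0.0829, y = -0.1732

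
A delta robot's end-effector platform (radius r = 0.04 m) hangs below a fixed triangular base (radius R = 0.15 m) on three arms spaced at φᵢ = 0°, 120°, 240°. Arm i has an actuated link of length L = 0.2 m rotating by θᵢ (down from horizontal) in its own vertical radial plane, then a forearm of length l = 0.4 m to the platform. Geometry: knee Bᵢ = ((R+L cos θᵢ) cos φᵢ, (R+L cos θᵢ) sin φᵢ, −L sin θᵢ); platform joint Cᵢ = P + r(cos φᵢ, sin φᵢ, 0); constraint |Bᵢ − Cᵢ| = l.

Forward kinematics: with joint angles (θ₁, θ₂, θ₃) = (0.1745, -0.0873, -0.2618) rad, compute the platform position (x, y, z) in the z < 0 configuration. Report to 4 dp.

arm 1 at φ=0.0°: e+L cos θ1 = 0.3070;  O1 = (0.3070, 0.0000, -0.0347)
φ2=120.0°: virtual centre (-0.1546, 0.2678, 0.0174), radius l
φ3=240.0°: virtual centre (-0.1516, -0.2626, 0.0518), radius l
eliminate P² terms by subtracting sphere 1 from 2 and 3
[-0.9232 0.5356 0.1043]·P = 0.0005;  [-0.9171 -0.5251 0.1730]·P = -0.0008
Cramer: x(z) = 0.0002+0.1511z;  y(z) = 0.0013+0.0656z
quadratic in z: (1.0271)z²+(-0.0231)z+(-0.0647)=0, √Δ=0.5160 → z ∈ {-0.2400, 0.2624}; z = -0.2400 (taking z<0)
x = -0.0361, y = -0.0145

(-0.0361, -0.0145, -0.2400)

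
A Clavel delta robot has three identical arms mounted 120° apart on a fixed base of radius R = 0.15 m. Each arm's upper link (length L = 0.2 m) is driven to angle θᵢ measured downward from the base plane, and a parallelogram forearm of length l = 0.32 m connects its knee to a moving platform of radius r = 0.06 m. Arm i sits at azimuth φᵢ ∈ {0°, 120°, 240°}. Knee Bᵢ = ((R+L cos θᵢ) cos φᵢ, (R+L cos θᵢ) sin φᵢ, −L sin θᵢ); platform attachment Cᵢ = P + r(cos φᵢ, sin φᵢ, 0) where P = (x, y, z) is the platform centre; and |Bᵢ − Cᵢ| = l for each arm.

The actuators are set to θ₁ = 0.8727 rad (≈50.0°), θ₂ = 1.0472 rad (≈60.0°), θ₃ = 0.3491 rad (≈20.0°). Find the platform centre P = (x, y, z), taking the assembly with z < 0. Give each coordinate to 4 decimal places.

S1 = (0.2186·cos0.0°, 0.2186·sin0.0°, -0.1532) = (0.2186, 0.0000, -0.1532)
arm 2 at φ=120.0°: (R−r)+L cos θ2 = 0.1900;  S2 = (-0.0950, 0.1645, -0.1732)
S3 = (0.2779·cos240.0°, 0.2779·sin240.0°, -0.0684) = (-0.1390, -0.2407, -0.0684)
subtract pairs → two planes through P
plane₁₂: -0.6271x+0.3291y+-0.0400z = -0.0051
det = 0.5372;  x = -0.0019+0.0681z,  y = -0.0193+0.2512z
quadratic in z: (1.0677)z²+(0.2667)z+(-0.0299)=0, √Δ=0.4461 → z ∈ {-0.3338, 0.0840}; z = -0.3338 (taking z<0)
x = -0.0247, y = -0.1032

(-0.0247, -0.1032, -0.3338)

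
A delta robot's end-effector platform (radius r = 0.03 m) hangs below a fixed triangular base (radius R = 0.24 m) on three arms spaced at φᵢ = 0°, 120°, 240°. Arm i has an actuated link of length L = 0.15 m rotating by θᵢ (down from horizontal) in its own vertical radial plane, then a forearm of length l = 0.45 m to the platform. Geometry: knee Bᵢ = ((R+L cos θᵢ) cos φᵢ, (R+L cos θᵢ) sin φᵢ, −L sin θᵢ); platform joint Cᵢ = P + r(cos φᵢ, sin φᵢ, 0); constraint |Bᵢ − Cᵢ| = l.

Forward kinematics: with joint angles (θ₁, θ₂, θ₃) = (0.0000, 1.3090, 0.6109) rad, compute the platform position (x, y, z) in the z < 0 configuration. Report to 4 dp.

(0.1196, -0.0882, -0.3700)

S1 = (0.3600·cos0.0°, 0.3600·sin0.0°, 0.0000) = (0.3600, 0.0000, 0.0000)
S2 = (0.2488·cos120.0°, 0.2488·sin120.0°, -0.1449) = (-0.1244, 0.2155, -0.1449)
arm 3 at φ=240.0°: e+L cos θ3 = 0.3329;  S3 = (-0.1664, -0.2883, -0.0860)
|S₂|²−|S₁|² = -0.0467;  |S₃|²−|S₁|² = -0.0114
[-0.9688 0.4310 -0.2898]·P = -0.0467;  [-1.0529 -0.5765 -0.1721]·P = -0.0114
det = 1.0123;  x = 0.0314+-0.2383z,  y = -0.0377+0.1367z
quadratic in z: (1.0755)z²+(0.1463)z+(-0.0931)=0, √Δ=0.6497 → z ∈ {-0.3700, 0.2340}; z = -0.3700 (taking z<0)
x = 0.1196, y = -0.0882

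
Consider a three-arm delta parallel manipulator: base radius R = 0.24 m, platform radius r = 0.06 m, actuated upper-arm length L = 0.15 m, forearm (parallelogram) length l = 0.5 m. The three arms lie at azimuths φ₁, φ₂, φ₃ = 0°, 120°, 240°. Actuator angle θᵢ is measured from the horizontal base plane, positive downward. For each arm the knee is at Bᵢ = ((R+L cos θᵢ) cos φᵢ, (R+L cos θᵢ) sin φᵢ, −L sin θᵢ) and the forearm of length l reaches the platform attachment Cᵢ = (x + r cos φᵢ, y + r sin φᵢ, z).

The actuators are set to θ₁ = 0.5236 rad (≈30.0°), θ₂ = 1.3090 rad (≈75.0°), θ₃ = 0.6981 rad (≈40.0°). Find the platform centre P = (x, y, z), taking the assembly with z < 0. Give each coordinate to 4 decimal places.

(0.0819, -0.0934, -0.5101)

φ1=0.0°: virtual centre (0.3099, 0.0000, -0.0750), radius l
φ2=120.0°: virtual centre (-0.1094, 0.1895, -0.1449), radius l
φ3=240.0°: virtual centre (-0.1475, -0.2554, -0.0964), radius l
subtract pairs → two planes through P
plane₁₂: -0.8386x+0.3790y+-0.1398z = -0.0328
Cramer: x(z) = 0.0242-0.1131z;  y(z) = -0.0329+0.1186z
quadratic in z: (1.0269)z²+(0.2068)z+(-0.1617)=0, √Δ=0.8408 → z ∈ {-0.5101, 0.3087}; z = -0.5101 (taking z<0)
x = 0.0819, y = -0.0934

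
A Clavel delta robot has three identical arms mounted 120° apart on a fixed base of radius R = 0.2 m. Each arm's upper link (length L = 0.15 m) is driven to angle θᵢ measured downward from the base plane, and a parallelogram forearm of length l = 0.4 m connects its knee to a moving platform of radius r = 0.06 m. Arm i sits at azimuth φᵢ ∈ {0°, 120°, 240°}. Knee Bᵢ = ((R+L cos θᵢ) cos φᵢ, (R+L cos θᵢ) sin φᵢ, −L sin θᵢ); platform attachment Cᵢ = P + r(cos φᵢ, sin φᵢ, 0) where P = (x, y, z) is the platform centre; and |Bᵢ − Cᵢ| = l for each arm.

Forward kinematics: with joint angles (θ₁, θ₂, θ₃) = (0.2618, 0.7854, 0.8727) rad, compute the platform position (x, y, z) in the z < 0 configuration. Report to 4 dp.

(0.0831, 0.0123, -0.3839)

φ1=0.0°: virtual centre (0.2849, 0.0000, -0.0388), radius l
φ2=120.0°: virtual centre (-0.1230, 0.2131, -0.1061), radius l
φ3=240.0°: virtual centre (-0.1182, -0.2047, -0.1149), radius l
|O₂|²−|O₁|² = -0.0109;  |O₃|²−|O₁|² = -0.0136
plane₁₂: -0.8158x+0.4262y+-0.1345z = -0.0109
det = 0.6777;  x = 0.0151+-0.1770z,  y = 0.0034+-0.0232z
into |P−O₁|² = l²: 1.0319z² + 0.1730z + -0.0857 = 0;  Δ = 0.3836;  z = -0.3839 or 0.2163 → z<0 root = -0.3839
x = 0.0831, y = 0.0123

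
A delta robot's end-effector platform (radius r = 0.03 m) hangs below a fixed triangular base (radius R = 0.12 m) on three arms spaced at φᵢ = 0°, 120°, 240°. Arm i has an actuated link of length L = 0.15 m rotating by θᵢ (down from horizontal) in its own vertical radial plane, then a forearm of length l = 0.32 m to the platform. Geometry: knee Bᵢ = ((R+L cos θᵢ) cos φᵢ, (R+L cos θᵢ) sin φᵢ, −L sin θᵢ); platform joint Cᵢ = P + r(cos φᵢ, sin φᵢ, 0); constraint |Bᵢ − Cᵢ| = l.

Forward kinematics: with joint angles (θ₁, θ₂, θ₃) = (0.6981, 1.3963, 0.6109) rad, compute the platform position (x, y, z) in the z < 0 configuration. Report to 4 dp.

(0.0549, -0.1166, -0.3539)

arm 1 at φ=0.0°: e+L cos θ1 = 0.2049;  O1 = (0.2049, 0.0000, -0.0964)
φ2=120.0°: virtual centre (-0.0580, 0.1005, -0.1477), radius l
arm 3 at φ=240.0°: e+L cos θ3 = 0.2129;  O3 = (-0.1064, -0.1844, -0.0860)
subtract pairs → two planes through P
plane₁₂: -0.5259x+0.2010y+-0.1026z = -0.0160
Cramer: x(z) = 0.0176-0.1055z;  y(z) = -0.0336+0.2345z
into |P−O₁|² = l²: 1.0661z² + 0.2166z + -0.0569 = 0;  Δ = 0.2895;  z = -0.3539 or 0.1508 → z<0 root = -0.3539
x = 0.0549, y = -0.1166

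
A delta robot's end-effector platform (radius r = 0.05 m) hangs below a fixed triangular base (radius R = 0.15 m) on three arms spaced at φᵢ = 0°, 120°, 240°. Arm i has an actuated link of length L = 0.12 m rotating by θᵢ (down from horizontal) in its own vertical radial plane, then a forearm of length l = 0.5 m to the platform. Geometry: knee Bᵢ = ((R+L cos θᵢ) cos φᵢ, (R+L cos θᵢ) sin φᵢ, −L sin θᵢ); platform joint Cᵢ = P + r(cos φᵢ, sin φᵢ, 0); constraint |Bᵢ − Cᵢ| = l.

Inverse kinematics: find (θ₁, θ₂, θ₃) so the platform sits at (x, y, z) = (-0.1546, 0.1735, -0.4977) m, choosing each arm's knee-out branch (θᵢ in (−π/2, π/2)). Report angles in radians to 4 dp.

θ₁ = 1.3963, θ₂ = -0.0001, θ₃ = 1.1343

rotate P by −φ1: (-0.1546, 0.1735, -0.4977)
  A cos θ + B sin θ = C:  0.2546·cos θ + -0.4977·sin θ = -0.4460
  θ1 = atan2(B,A) + arccos(C/0.5590) = 1.3963
φ2=120.0° → target in arm frame (0.2276, 0.0471)
  A=-0.1276, B=-0.4977, C=(l²−L²−A²−y'²−z²)/(2L)=-0.1275
  √(A²+B²)=0.5138;  θ2 = -1.8217+1.8216 ≈ -0.0001
rotate P by −φ3: (-0.0730, -0.2206, -0.4977)
  A cos θ + B sin θ = C:  0.1730·cos θ + -0.4977·sin θ = -0.3779
  √(A²+B²)=0.5269;  θ3 = -1.2363+2.3706 ≈ 1.1343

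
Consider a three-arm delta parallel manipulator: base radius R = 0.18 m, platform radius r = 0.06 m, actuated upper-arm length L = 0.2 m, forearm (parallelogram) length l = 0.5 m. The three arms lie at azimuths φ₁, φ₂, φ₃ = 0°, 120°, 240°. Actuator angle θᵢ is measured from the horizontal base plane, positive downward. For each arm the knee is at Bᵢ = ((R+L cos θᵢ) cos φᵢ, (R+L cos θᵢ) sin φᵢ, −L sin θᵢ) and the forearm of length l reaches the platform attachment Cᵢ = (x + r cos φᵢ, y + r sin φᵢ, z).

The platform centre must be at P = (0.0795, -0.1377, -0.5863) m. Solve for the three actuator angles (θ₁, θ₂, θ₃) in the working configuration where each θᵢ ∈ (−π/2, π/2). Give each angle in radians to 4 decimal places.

φ1=0.0° → target in arm frame (0.0795, -0.1377)
  A cos θ + B sin θ = C:  0.0405·cos θ + -0.5863·sin θ = -0.3859
  θ1 = atan2(B,A) + arccos(C/0.5877) = 0.7852
arm 2 (φ=120.0°): x'=-0.1590, y'=0.0000
  A cos θ + B sin θ = C:  0.2790·cos θ + -0.5863·sin θ = -0.5290
  θ2 = atan2(B,A) + arccos(C/0.6493) = 1.3963
rotate P by −φ3: (0.0795, 0.1377, -0.5863)
  e−x'=0.0405;  (l²−L²−(e−x')²−y'²−z²)/2L = -0.3859
  θ3 = atan2(B,A) + arccos(C/0.5877) = 0.7852

θ₁ = 0.7852, θ₂ = 1.3963, θ₃ = 0.7852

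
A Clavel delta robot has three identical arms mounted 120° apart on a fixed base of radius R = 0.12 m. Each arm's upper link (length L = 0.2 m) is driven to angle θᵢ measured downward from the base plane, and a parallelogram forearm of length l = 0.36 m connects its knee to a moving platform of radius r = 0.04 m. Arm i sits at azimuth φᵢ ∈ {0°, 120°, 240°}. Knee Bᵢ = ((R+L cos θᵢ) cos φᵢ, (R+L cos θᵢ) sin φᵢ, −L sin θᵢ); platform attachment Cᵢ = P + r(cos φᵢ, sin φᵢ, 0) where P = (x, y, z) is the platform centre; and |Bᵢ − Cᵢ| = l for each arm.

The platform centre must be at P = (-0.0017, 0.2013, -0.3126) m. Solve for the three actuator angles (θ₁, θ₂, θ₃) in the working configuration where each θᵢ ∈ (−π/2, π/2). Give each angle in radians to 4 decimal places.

θ₁ = 0.6979, θ₂ = -0.0874, θ₃ = 1.2216

φ1=0.0° → target in arm frame (-0.0017, 0.2013)
  A=0.0817, B=-0.3126, C=(l²−L²−A²−y'²−z²)/(2L)=-0.1383
  √(A²+B²)=0.3231;  θ1 = -1.3152+2.0131 ≈ 0.6979
φ2=120.0° → target in arm frame (0.1752, -0.0992)
  A=-0.0952, B=-0.3126, C=(l²−L²−A²−y'²−z²)/(2L)=-0.0675
  θ2 = atan2(B,A) + arccos(C/0.3268) = -0.0874
rotate P by −φ3: (-0.1735, -0.1021, -0.3126)
  e−x'=0.2535;  (l²−L²−(e−x')²−y'²−z²)/2L = -0.2070
  γ=atan2(-0.3126,0.2535)=-0.8895;  ψ=arccos(-0.5143)=2.1110;  θ3=γ+ψ≈1.2216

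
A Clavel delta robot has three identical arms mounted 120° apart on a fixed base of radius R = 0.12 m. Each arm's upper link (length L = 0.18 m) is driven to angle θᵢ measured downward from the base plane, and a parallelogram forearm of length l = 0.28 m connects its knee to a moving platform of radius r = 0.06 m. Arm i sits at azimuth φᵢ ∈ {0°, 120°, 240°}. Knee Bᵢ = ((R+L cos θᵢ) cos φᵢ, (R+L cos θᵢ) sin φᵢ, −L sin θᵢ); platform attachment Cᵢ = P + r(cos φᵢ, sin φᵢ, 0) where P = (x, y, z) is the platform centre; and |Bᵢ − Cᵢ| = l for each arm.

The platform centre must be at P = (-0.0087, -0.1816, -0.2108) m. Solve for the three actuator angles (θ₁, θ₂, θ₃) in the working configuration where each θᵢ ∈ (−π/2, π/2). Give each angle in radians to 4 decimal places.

θ₁ = 0.7849, θ₂ = 1.3088, θ₃ = -0.2618

rotate P by −φ1: (-0.0087, -0.1816, -0.2108)
  A=0.0687, B=-0.2108, C=(l²−L²−A²−y'²−z²)/(2L)=-0.1004
  γ=atan2(-0.2108,0.0687)=-1.2557;  ψ=arccos(-0.4527)=2.0406;  θ1=γ+ψ≈0.7849
φ2=120.0° → target in arm frame (-0.1529, 0.0983)
  e−x'=0.2129;  (l²−L²−(e−x')²−y'²−z²)/2L = -0.1484
  √(A²+B²)=0.2996;  θ2 = -0.7804+2.0892 ≈ 1.3088
arm 3 (φ=240.0°): x'=0.1616, y'=0.0833
  e−x'=-0.1016;  (l²−L²−(e−x')²−y'²−z²)/2L = -0.0436
  √(A²+B²)=0.2340;  θ3 = -2.0200+1.7582 ≈ -0.2618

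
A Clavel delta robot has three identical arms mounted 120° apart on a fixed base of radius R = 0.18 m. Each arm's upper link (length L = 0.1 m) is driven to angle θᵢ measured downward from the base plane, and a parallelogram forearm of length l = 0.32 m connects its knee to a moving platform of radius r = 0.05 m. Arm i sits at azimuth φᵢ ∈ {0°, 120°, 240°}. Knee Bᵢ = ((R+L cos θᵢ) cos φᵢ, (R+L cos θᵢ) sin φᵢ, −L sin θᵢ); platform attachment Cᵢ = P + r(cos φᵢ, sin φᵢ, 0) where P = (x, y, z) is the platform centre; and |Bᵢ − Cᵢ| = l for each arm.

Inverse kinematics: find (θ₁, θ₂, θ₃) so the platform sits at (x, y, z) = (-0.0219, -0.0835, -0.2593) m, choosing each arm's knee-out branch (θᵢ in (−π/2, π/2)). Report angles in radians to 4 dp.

θ₁ = 0.6112, θ₂ = 0.8729, θ₃ = -0.2620

φ1=0.0° → target in arm frame (-0.0219, -0.0835)
  A=0.1519, B=-0.2593, C=(l²−L²−A²−y'²−z²)/(2L)=-0.0244
  θ1 = atan2(B,A) + arccos(C/0.3005) = 0.6112
arm 2 (φ=120.0°): x'=-0.0614, y'=0.0607
  A cos θ + B sin θ = C:  0.1914·cos θ + -0.2593·sin θ = -0.0757
  √(A²+B²)=0.3223;  θ2 = -0.9350+1.8080 ≈ 0.8729
arm 3 (φ=240.0°): x'=0.0833, y'=0.0228
  A=0.0467, B=-0.2593, C=(l²−L²−A²−y'²−z²)/(2L)=0.1123
  √(A²+B²)=0.2635;  θ3 = -1.3925+1.1305 ≈ -0.2620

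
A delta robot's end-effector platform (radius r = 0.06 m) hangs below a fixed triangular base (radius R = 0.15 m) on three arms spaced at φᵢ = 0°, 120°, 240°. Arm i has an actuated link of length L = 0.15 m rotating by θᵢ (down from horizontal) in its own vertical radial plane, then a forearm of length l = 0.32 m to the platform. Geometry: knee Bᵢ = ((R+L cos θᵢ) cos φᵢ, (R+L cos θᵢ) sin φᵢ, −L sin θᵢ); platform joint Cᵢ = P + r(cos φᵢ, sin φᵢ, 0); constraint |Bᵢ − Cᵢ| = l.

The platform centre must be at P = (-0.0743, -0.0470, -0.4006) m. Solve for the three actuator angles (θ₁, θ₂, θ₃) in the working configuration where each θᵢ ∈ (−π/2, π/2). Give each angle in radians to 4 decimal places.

arm 1 (φ=0.0°): x'=-0.0743, y'=-0.0470
  A cos θ + B sin θ = C:  0.1643·cos θ + -0.4006·sin θ = -0.3659
  θ1 = atan2(B,A) + arccos(C/0.4330) = 1.3961
arm 2 (φ=120.0°): x'=-0.0036, y'=0.0878
  e−x'=0.0936;  (l²−L²−(e−x')²−y'²−z²)/2L = -0.3235
  θ2 = atan2(B,A) + arccos(C/0.4114) = 1.1343
rotate P by −φ3: (0.0779, -0.0408, -0.4006)
  A=0.0121, B=-0.4006, C=(l²−L²−A²−y'²−z²)/(2L)=-0.2747
  √(A²+B²)=0.4008;  θ3 = -1.5405+2.3258 ≈ 0.7853

θ₁ = 1.3961, θ₂ = 1.1343, θ₃ = 0.7853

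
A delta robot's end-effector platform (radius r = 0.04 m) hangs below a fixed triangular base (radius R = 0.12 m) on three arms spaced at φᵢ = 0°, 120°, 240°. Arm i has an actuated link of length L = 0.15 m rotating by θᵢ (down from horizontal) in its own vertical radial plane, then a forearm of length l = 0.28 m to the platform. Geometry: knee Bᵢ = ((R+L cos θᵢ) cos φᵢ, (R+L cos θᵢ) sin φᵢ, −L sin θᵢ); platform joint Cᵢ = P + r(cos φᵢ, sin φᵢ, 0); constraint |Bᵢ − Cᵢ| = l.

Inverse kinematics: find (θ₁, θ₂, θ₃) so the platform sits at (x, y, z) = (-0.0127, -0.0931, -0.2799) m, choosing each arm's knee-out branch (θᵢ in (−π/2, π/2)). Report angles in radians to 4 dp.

rotate P by −φ1: (-0.0127, -0.0931, -0.2799)
  A=0.0927, B=-0.2799, C=(l²−L²−A²−y'²−z²)/(2L)=-0.1323
  √(A²+B²)=0.2949;  θ1 = -1.2510+2.0363 ≈ 0.7853
arm 2 (φ=120.0°): x'=-0.0743, y'=0.0575
  A=0.1543, B=-0.2799, C=(l²−L²−A²−y'²−z²)/(2L)=-0.1652
  γ=atan2(-0.2799,0.1543)=-1.0670;  ψ=arccos(-0.5169)=2.1140;  θ2=γ+ψ≈1.0469
arm 3 (φ=240.0°): x'=0.0870, y'=0.0356
  e−x'=-0.0070;  (l²−L²−(e−x')²−y'²−z²)/2L = -0.0792
  √(A²+B²)=0.2800;  θ3 = -1.5957+1.8575 ≈ 0.2618

θ₁ = 0.7853, θ₂ = 1.0469, θ₃ = 0.2618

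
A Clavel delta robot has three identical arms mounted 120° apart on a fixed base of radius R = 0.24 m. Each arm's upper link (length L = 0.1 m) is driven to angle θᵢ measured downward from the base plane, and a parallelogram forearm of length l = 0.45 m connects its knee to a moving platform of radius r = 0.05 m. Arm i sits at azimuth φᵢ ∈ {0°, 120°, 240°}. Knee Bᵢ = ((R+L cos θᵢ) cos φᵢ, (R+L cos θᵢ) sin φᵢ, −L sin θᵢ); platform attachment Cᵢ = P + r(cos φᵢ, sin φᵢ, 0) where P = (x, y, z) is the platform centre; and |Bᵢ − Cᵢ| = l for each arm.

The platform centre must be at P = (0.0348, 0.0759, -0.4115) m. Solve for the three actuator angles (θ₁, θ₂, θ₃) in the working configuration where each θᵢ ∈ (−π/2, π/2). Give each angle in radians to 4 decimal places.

θ₁ = 0.4367, θ₂ = 0.3492, θ₃ = 1.1344

φ1=0.0° → target in arm frame (0.0348, 0.0759)
  A=0.1552, B=-0.4115, C=(l²−L²−A²−y'²−z²)/(2L)=-0.0334
  γ=atan2(-0.4115,0.1552)=-1.2101;  ψ=arccos(-0.0759)=1.6468;  θ1=γ+ψ≈0.4367
rotate P by −φ2: (0.0483, -0.0681, -0.4115)
  A cos θ + B sin θ = C:  0.1417·cos θ + -0.4115·sin θ = -0.0077
  √(A²+B²)=0.4352;  θ2 = -1.2392+1.5885 ≈ 0.3492
rotate P by −φ3: (-0.0831, -0.0078, -0.4115)
  e−x'=0.2731;  (l²−L²−(e−x')²−y'²−z²)/2L = -0.2575
  √(A²+B²)=0.4939;  θ3 = -0.9848+2.1192 ≈ 1.1344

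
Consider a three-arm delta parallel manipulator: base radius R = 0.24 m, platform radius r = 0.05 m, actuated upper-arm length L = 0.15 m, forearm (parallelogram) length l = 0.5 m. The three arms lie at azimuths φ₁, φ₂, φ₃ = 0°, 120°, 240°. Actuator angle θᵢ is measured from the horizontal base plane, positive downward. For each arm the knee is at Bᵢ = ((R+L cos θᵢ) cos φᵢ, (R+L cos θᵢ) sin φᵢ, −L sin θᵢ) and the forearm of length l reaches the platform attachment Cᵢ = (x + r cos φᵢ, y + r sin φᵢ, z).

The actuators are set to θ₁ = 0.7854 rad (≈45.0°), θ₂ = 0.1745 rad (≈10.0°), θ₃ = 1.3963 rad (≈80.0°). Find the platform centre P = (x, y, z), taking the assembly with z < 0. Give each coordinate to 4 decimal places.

centre 1 = (0.2961·cos0.0°, 0.2961·sin0.0°, -0.1061) = (0.2961, 0.0000, -0.1061)
centre 2 = (0.3377·cos120.0°, 0.3377·sin120.0°, -0.0260) = (-0.1689, 0.2925, -0.0260)
arm 3 at φ=240.0°: ρ3 = 0.2160;  centre 3 = (-0.1080, -0.1871, -0.1477)
subtract pairs → two planes through P
[-0.9299 0.5850 0.1600]·P = 0.0158;  [-0.8082 -0.3742 -0.0833]·P = -0.0304
det = 0.8207;  x = 0.0145+0.0136z,  y = 0.0500+-0.2520z
quadratic in z: (1.0637)z²+(0.1793)z+(-0.1569)=0, √Δ=0.8366 → z ∈ {-0.4775, 0.3090}; z = -0.4775 (taking z<0)
x = 0.0080, y = 0.1704

(0.0080, 0.1704, -0.4775)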